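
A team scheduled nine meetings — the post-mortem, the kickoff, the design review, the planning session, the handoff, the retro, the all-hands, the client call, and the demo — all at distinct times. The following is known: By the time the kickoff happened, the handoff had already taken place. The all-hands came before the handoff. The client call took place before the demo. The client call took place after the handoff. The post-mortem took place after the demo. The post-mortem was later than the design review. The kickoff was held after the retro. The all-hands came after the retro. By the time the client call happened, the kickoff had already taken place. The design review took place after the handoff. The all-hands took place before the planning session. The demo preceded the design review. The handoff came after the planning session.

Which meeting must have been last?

Every other meeting has a chain of constraints placing it before the post-mortem, so the post-mortem is last.

the post-mortem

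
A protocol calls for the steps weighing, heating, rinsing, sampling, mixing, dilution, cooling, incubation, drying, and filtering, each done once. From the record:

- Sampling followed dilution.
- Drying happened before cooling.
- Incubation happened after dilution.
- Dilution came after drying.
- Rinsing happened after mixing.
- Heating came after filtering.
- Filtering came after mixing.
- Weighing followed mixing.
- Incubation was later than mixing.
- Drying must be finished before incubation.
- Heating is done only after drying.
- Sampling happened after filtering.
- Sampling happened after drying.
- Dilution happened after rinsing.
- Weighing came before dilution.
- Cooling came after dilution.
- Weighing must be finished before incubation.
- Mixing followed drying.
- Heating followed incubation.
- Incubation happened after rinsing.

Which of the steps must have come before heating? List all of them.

dilution, drying, filtering, incubation, mixing, rinsing, weighing

Directly stated before heating: drying, filtering, and incubation.
Dilution reaches heating via dilution → incubation → heating.
Mixing reaches heating via mixing → incubation → heating.
Rinsing reaches heating via rinsing → incubation → heating.
Likewise weighing reaches heating by chaining the stated constraints.
No chain forces cooling (or any of the others) ahead of heating.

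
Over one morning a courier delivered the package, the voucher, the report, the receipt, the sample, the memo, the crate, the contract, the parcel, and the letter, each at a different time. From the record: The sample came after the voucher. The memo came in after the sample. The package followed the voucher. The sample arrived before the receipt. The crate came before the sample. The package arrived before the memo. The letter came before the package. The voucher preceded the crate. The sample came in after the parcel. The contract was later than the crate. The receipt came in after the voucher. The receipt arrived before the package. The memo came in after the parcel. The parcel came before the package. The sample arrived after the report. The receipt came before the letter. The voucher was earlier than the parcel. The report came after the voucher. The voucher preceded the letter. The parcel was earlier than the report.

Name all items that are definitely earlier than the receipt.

Directly stated before the receipt: the sample and the voucher.
The crate reaches the receipt via the crate → the sample → the receipt.
The parcel reaches the receipt via the parcel → the sample → the receipt.
The report reaches the receipt via the report → the sample → the receipt.

the crate, the parcel, the report, the sample, the voucher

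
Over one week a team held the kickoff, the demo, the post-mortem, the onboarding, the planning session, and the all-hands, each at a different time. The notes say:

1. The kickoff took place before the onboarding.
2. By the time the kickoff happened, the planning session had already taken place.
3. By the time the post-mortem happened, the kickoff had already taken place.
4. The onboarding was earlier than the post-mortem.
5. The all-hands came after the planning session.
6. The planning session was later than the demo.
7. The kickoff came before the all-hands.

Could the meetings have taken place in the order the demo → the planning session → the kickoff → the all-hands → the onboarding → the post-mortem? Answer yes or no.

Check each stated constraint against the proposed order — e.g. the kickoff is ahead of the onboarding; the kickoff is ahead of the post-mortem. Every pair is in the required order; nothing is violated.

yes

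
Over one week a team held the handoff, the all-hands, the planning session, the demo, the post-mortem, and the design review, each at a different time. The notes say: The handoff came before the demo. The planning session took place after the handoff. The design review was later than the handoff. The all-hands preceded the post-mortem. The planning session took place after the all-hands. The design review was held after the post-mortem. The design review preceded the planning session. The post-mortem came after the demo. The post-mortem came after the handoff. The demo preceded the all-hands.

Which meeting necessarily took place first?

The handoff has a chain of constraints placing it before every other meeting, so the handoff must be first.

the handoff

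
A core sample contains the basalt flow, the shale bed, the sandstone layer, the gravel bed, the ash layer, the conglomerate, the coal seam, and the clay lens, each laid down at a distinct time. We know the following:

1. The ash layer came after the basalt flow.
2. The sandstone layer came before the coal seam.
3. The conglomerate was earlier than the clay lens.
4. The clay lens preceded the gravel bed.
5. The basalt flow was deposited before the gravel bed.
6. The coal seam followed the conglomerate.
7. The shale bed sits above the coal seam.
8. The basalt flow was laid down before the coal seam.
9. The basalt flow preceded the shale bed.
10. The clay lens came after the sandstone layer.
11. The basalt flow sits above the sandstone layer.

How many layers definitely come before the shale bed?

Directly stated before the shale bed: the basalt flow and the coal seam.
The conglomerate reaches the shale bed via the conglomerate → the coal seam → the shale bed.
The sandstone layer reaches the shale bed via the sandstone layer → the basalt flow → the shale bed.
That's the basalt flow, the coal seam, the conglomerate, and the sandstone layer — 4 in all.

4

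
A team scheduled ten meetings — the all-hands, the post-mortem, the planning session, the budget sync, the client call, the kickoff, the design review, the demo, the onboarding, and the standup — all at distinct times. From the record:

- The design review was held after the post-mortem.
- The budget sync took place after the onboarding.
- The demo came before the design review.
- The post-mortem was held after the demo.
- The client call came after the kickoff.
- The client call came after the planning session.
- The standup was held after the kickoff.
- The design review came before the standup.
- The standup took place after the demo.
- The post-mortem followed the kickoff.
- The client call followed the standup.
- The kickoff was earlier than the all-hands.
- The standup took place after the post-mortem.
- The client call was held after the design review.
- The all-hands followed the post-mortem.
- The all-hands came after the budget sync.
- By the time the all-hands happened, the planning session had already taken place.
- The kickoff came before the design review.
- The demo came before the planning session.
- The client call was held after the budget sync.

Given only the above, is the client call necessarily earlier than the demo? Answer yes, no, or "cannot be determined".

Tracing the constraints gives the demo → the design review → the client call, so the demo must come before the client call.
That means the client call cannot be before the demo.

no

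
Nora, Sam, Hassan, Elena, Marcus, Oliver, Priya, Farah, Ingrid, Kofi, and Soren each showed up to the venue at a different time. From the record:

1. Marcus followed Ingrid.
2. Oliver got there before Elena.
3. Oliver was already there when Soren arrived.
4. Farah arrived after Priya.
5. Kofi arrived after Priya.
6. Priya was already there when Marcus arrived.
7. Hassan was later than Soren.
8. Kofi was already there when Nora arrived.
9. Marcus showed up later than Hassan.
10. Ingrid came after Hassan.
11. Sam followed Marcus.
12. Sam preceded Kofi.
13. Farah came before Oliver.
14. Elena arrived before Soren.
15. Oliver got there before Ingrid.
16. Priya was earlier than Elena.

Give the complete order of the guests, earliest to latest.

Priya, Farah, Oliver, Elena, Soren, Hassan, Ingrid, Marcus, Sam, Kofi, Nora

The constraints fix every adjacent pair, so only one ordering works:
Priya → Farah → Oliver → Elena → Soren → Hassan → Ingrid → Marcus → Sam → Kofi → Nora.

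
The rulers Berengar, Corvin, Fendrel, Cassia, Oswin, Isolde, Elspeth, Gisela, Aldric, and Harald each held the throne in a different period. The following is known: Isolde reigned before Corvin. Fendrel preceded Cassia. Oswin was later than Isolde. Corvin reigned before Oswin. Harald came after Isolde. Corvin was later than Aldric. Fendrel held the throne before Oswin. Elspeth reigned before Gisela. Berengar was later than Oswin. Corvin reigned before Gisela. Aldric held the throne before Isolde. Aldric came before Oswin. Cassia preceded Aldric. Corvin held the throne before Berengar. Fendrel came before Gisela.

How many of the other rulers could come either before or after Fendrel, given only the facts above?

Forced after Fendrel: Aldric, Berengar, Cassia, Corvin, Gisela, Harald, Isolde, and Oswin.
That leaves Elspeth with no forced order relative to Fendrel — 1.

1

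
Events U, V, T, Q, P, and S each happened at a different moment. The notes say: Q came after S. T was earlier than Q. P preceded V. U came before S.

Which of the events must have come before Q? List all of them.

Directly stated before Q: S and T.
U reaches Q via U → S → Q.
No chain forces P (or any of the others) ahead of Q.

S, T, U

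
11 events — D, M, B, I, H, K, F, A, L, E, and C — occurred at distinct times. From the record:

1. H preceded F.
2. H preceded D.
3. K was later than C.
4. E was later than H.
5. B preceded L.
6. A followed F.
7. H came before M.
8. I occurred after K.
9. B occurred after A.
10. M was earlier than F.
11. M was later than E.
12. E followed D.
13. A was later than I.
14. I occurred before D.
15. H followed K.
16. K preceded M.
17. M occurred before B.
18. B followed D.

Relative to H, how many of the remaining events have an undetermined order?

Forced before H: C and K; forced after H: A, B, D, E, F, L, and M.
That leaves I with no forced order relative to H — 1.

1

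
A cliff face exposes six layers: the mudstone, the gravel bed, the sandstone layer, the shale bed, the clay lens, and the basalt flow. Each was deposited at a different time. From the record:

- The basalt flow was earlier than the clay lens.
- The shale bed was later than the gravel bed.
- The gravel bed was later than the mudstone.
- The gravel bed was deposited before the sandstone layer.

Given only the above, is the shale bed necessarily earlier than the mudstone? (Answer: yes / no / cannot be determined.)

no

Tracing the constraints gives the mudstone → the gravel bed → the shale bed, so the mudstone must come before the shale bed.
That means the shale bed cannot be before the mudstone.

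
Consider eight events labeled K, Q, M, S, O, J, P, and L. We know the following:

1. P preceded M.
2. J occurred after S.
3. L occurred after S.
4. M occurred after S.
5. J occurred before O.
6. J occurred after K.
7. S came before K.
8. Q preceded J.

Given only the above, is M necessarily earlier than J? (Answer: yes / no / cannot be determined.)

No chain of stated constraints runs from M to J, and none runs from J to M either.
So the relative order of M and J is not fixed by the given facts.

cannot be determined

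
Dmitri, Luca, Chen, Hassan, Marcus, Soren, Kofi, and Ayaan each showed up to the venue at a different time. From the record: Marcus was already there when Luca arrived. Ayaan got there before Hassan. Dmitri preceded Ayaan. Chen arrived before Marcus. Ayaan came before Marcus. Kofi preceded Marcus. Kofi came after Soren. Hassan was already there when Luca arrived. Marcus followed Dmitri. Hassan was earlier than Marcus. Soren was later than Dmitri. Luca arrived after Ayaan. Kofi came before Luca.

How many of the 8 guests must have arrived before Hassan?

Directly stated before Hassan: Ayaan.
Dmitri reaches Hassan via Dmitri → Ayaan → Hassan.
No chain forces Kofi (or any of the others) ahead of Hassan.
That's Ayaan and Dmitri — 2 in all.

2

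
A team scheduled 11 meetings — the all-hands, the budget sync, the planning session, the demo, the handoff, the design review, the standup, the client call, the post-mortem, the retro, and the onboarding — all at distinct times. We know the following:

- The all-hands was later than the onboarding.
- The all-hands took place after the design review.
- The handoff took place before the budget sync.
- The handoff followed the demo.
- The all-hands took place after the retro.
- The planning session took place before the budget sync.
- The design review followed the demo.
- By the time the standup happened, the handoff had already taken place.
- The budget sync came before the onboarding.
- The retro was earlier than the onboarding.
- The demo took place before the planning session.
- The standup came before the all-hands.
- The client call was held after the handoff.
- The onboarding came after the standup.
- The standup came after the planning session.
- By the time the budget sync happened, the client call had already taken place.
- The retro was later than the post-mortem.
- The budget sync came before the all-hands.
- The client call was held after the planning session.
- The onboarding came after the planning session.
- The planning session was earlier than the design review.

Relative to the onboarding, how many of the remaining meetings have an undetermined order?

1

Forced before the onboarding: the budget sync, the client call, the demo, the handoff, the planning session, the post-mortem, the retro, and the standup; forced after the onboarding: the all-hands.
That leaves the design review with no forced order relative to the onboarding — 1.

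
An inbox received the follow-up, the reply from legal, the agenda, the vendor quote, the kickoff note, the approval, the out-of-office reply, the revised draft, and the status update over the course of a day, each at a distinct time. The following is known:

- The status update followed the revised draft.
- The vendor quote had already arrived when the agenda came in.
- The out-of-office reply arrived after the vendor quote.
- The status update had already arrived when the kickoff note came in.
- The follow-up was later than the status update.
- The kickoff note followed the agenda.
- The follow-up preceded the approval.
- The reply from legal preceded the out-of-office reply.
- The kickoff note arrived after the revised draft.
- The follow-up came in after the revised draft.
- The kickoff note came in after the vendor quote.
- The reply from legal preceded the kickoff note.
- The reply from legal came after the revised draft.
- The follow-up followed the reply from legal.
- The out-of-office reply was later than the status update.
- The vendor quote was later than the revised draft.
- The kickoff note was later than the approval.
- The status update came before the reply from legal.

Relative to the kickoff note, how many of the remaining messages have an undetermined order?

1

Forced before the kickoff note: the agenda, the approval, the follow-up, the reply from legal, the revised draft, the status update, and the vendor quote.
That leaves the out-of-office reply with no forced order relative to the kickoff note — 1.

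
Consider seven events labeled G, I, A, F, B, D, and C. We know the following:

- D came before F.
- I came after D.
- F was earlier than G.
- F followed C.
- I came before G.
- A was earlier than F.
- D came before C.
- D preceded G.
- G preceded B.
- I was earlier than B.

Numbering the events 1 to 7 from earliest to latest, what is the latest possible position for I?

I must come before B and G — 2 events forced after it.
Everything else can be placed before I in some valid order, so I can sit as late as position 7 − 2 = 5.

5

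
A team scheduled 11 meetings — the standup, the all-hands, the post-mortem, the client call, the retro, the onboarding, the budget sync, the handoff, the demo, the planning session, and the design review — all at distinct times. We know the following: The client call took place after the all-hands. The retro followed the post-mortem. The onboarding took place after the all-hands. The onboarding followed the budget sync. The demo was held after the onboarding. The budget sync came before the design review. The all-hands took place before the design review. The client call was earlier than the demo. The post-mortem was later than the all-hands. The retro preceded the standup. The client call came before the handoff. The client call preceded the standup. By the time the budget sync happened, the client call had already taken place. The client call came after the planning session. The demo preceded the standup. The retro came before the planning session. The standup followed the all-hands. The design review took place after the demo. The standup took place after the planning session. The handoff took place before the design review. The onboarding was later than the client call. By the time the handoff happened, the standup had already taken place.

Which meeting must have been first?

The all-hands has a chain of constraints placing it before every other meeting, so the all-hands must be first.

the all-hands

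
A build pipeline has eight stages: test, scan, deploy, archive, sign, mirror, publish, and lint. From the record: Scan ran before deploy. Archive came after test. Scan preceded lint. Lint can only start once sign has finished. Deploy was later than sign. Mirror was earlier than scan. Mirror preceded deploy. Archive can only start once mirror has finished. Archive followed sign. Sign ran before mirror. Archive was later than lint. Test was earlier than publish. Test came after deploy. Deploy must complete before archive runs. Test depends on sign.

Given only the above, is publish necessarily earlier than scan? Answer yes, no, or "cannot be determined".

Tracing the constraints gives scan → deploy → test → publish, so scan must come before publish.
That means publish cannot be before scan.

no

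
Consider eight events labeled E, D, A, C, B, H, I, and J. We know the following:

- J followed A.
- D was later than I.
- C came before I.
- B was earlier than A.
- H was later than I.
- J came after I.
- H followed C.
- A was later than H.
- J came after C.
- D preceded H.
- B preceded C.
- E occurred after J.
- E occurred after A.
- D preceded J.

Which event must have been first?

B

B has a chain of constraints placing it before every other event, so B must be first.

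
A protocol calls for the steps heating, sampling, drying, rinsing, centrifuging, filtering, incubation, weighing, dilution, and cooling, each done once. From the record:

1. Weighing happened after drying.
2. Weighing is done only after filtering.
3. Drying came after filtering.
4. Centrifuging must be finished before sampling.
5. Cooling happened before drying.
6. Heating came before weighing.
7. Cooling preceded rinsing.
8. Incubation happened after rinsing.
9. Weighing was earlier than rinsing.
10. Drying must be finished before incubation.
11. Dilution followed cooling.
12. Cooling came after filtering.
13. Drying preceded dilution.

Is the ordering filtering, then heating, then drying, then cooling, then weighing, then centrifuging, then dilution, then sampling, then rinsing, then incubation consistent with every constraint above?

no

The constraints require cooling before drying, but in the proposed sequence drying appears ahead of cooling. That one violation is enough.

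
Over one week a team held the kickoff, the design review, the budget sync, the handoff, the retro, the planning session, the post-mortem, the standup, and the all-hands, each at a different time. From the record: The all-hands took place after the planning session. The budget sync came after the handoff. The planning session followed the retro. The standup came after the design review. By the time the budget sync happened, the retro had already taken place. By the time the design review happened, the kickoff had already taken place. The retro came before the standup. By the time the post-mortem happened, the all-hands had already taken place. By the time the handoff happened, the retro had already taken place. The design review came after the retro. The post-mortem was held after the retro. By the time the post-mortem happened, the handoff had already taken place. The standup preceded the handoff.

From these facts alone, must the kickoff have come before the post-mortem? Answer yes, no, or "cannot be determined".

yes

Chain the constraints: the kickoff → the design review → the standup → the handoff → the post-mortem. Each link is directly stated, so the kickoff comes before the post-mortem.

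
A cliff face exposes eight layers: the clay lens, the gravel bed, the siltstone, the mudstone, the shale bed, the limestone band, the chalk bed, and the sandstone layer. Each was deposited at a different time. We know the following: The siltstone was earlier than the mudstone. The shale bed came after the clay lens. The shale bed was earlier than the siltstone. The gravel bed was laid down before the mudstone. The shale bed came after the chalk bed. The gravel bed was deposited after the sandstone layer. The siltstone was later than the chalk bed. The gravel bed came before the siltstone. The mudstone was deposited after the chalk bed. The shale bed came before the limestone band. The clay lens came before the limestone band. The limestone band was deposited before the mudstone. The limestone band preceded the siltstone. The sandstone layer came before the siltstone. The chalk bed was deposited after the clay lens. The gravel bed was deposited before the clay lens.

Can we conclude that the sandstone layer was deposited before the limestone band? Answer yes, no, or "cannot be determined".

yes

Chain the constraints: the sandstone layer → the gravel bed → the clay lens → the limestone band. Each link is directly stated, so the sandstone layer comes before the limestone band.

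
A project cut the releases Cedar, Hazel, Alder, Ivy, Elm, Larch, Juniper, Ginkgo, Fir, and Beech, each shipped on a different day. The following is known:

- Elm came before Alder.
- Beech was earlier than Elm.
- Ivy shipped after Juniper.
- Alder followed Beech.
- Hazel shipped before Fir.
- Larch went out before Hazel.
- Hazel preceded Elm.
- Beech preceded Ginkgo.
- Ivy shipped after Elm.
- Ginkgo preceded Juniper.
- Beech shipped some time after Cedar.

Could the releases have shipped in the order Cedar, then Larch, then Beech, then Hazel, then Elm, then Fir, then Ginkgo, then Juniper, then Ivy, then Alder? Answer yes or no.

yes

Check each stated constraint against the proposed order — e.g. Elm is ahead of Alder; Beech is ahead of Alder. Every pair is in the required order; nothing is violated.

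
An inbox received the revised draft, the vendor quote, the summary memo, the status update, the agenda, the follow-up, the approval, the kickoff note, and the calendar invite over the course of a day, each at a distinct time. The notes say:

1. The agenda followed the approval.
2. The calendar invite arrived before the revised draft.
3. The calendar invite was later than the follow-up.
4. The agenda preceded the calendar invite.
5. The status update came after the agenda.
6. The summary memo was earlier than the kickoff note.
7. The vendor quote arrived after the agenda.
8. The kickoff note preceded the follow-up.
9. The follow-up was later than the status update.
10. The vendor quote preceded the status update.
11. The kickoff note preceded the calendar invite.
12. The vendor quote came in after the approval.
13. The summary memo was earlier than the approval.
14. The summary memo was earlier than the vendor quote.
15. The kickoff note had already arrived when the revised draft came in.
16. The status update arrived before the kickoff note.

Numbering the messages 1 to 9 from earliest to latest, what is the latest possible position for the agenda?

3

The agenda must come before the calendar invite, the follow-up, the kickoff note, the revised draft, the status update, and the vendor quote — 6 messages forced after it.
Everything else can be placed before the agenda in some valid order, so the agenda can sit as late as position 9 − 6 = 3.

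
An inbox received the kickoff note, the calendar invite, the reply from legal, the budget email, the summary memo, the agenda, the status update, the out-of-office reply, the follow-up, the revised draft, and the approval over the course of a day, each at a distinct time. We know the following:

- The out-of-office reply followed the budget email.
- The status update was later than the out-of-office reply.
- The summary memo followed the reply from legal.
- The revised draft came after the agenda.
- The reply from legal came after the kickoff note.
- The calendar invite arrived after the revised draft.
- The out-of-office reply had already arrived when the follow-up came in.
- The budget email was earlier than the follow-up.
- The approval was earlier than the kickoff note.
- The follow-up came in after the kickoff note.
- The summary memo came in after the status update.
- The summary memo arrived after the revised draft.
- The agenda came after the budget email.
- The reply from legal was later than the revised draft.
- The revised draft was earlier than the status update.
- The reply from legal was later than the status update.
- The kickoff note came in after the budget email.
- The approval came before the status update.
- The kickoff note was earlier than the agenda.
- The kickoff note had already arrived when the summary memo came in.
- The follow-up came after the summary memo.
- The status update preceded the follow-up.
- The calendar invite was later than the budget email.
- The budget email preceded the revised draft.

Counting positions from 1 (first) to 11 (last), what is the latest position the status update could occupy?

The status update must come before the follow-up, the reply from legal, and the summary memo — 3 messages forced after it.
Everything else can be placed before the status update in some valid order, so the status update can sit as late as position 11 − 3 = 8.

8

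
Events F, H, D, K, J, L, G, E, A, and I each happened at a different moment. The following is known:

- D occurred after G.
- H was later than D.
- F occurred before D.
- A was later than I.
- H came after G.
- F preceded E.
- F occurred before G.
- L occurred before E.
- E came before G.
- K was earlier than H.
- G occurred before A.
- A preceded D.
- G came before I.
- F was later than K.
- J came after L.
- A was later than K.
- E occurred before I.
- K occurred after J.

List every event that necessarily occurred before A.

E, F, G, I, J, K, L

Directly stated before A: G, I, and K.
E reaches A via E → I → A.
F reaches A via F → G → A.
J reaches A via J → K → A.
Likewise L reaches A by chaining the stated constraints.
No chain forces H (or any of the others) ahead of A.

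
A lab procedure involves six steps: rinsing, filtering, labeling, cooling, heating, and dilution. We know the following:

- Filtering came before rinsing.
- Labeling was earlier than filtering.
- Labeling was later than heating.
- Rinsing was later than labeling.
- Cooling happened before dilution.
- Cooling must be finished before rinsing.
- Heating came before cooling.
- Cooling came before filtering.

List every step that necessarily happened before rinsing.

cooling, filtering, heating, labeling

Directly stated before rinsing: cooling, filtering, and labeling.
Heating reaches rinsing via heating → cooling → rinsing.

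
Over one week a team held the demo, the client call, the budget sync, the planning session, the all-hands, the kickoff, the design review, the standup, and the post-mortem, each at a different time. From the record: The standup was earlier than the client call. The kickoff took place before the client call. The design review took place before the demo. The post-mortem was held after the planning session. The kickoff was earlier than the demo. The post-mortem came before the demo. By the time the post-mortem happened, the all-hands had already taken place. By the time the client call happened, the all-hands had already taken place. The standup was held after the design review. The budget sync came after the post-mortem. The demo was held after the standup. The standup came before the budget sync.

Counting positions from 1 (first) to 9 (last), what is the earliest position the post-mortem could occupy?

3

The all-hands and the planning session must both come before the post-mortem — 2 forced predecessors.
Nothing else is forced ahead of the post-mortem, so its earliest slot is position 2 + 1 = 3.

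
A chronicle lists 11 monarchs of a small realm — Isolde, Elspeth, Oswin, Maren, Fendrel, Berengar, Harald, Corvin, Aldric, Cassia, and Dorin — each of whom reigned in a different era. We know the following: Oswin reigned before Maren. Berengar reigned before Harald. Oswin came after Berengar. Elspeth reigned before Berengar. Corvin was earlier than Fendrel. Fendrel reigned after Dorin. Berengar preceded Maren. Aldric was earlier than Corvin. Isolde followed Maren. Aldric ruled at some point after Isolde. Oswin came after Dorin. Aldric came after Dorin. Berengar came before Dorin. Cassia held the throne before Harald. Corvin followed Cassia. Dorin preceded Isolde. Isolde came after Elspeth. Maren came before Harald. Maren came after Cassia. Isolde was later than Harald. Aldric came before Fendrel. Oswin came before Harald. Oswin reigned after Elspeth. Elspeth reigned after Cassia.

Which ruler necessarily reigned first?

Cassia has a chain of constraints placing them before every other ruler, so Cassia must be first.

Cassia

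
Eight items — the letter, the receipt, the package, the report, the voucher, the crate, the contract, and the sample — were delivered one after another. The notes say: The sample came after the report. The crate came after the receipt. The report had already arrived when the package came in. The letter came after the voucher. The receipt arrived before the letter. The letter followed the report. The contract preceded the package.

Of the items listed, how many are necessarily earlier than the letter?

Directly stated before the letter: the receipt, the report, and the voucher.
No chain forces the sample (or any of the others) ahead of the letter.
That's the receipt, the report, and the voucher — 3 in all.

3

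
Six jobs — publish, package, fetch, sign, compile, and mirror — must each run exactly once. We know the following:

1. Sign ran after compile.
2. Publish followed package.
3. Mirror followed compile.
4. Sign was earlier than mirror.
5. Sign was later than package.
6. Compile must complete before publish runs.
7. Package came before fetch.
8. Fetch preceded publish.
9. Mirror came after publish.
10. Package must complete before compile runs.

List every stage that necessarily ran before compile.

package

Directly stated before compile: package.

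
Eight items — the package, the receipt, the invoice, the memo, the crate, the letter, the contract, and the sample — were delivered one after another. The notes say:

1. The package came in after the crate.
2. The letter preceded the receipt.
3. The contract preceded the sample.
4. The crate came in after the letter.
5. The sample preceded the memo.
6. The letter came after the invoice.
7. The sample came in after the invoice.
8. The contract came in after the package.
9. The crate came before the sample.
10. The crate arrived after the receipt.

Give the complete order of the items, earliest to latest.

The constraints fix every adjacent pair, so only one ordering works:
the invoice → the letter → the receipt → the crate → the package → the contract → the sample → the memo.

the invoice, the letter, the receipt, the crate, the package, the contract, the sample, the memo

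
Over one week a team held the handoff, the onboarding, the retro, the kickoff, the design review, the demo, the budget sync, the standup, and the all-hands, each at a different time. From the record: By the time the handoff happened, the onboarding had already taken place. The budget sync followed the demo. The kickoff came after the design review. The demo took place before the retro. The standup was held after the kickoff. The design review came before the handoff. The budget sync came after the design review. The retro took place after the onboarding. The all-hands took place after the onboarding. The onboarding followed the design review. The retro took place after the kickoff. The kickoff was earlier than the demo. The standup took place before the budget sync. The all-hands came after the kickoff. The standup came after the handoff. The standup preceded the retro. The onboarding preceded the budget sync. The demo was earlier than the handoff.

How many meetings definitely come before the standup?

5

Directly stated before the standup: the handoff and the kickoff.
The demo reaches the standup via the demo → the handoff → the standup.
The design review reaches the standup via the design review → the kickoff → the standup.
The onboarding reaches the standup via the onboarding → the handoff → the standup.
No chain forces the all-hands (or any of the others) ahead of the standup.
That's the demo, the design review, the handoff, the kickoff, and the onboarding — 5 in all.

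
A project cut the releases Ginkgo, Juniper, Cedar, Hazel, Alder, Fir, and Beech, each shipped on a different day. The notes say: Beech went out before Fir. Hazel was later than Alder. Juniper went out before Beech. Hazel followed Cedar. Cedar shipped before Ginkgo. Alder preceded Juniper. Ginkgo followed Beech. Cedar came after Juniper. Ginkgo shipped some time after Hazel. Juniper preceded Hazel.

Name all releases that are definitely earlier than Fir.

Directly stated before Fir: Beech.
Alder reaches Fir via Alder → Juniper → Beech → Fir.
Juniper reaches Fir via Juniper → Beech → Fir.
No chain forces Ginkgo (or any of the others) ahead of Fir.

Alder, Beech, Juniper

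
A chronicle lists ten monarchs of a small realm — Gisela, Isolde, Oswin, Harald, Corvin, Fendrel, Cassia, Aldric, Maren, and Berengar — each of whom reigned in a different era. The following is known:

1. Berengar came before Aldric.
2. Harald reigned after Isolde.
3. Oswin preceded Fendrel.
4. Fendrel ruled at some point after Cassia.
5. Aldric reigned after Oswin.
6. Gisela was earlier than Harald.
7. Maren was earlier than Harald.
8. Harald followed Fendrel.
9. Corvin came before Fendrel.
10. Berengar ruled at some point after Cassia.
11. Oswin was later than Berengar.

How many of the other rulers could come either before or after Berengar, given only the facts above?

Forced before Berengar: Cassia; forced after Berengar: Aldric, Fendrel, Harald, and Oswin.
That leaves Corvin, Gisela, Isolde, and Maren with no forced order relative to Berengar — 4.

4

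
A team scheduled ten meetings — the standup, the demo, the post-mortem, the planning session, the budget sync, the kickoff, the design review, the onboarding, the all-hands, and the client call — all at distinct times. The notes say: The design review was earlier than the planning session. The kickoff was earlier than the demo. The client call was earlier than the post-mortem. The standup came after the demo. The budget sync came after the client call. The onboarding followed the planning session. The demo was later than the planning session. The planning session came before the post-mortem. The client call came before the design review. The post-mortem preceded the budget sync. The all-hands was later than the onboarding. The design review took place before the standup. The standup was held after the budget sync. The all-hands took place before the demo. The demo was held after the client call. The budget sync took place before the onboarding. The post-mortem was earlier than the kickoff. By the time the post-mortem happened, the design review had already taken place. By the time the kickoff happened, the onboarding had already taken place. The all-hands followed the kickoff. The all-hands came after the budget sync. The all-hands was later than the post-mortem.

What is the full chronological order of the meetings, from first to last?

The constraints fix every adjacent pair, so only one ordering works:
the client call → the design review → the planning session → the post-mortem → the budget sync → the onboarding → the kickoff → the all-hands → the demo → the standup.

the client call, the design review, the planning session, the post-mortem, the budget sync, the onboarding, the kickoff, the all-hands, the demo, the standup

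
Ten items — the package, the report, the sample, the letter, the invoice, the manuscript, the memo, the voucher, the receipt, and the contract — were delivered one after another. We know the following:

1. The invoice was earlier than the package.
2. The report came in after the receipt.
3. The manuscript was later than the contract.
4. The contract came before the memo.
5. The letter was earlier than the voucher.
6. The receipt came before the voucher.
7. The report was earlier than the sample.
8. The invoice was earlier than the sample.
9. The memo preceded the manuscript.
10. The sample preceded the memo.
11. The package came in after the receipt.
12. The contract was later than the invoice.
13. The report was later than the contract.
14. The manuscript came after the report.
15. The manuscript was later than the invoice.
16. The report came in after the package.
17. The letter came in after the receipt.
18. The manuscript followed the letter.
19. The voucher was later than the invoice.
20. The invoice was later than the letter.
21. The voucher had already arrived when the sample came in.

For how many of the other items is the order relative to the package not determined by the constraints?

2

Forced before the package: the invoice, the letter, and the receipt; forced after the package: the manuscript, the memo, the report, and the sample.
That leaves the contract and the voucher with no forced order relative to the package — 2.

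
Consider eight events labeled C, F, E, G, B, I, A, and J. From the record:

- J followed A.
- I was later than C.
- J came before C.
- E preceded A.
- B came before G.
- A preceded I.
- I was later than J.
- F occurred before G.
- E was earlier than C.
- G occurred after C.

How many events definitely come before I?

Directly stated before I: A, C, and J.
E reaches I via E → C → I.
No chain forces G (or any of the others) ahead of I.
That's A, C, E, and J — 4 in all.

4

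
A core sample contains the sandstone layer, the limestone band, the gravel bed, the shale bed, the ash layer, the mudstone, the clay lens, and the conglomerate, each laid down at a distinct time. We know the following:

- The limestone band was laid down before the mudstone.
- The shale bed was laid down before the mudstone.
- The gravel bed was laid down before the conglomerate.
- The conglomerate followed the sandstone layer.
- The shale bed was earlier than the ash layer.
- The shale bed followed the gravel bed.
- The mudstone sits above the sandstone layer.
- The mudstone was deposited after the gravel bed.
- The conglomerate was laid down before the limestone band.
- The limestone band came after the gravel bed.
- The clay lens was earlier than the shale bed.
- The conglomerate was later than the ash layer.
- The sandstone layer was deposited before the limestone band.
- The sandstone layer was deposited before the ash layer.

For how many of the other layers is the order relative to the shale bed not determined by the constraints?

Forced before the shale bed: the clay lens and the gravel bed; forced after the shale bed: the ash layer, the conglomerate, the limestone band, and the mudstone.
That leaves the sandstone layer with no forced order relative to the shale bed — 1.

1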